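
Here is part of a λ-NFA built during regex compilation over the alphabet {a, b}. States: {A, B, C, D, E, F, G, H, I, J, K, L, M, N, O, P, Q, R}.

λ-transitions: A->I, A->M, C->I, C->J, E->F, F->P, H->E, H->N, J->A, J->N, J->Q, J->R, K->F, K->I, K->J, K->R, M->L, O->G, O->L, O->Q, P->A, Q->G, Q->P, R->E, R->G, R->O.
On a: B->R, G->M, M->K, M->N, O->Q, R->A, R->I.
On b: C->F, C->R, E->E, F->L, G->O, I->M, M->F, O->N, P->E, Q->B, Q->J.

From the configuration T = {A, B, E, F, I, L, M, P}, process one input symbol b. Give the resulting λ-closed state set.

{A, E, F, I, L, M, P}

E on b → {E}.
F on b → {L}.
I on b → {M}.
M on b → {F}.
P on b → {E}.
No b-transition from A, B, L.
Union after reading b: {E, F, L, M}.
Now take the λ-closure:
From F via λ: add P.
From P via λ: add A.
From A via λ: add I.
No new states can be added; the closed set is {A, E, F, I, L, M, P}.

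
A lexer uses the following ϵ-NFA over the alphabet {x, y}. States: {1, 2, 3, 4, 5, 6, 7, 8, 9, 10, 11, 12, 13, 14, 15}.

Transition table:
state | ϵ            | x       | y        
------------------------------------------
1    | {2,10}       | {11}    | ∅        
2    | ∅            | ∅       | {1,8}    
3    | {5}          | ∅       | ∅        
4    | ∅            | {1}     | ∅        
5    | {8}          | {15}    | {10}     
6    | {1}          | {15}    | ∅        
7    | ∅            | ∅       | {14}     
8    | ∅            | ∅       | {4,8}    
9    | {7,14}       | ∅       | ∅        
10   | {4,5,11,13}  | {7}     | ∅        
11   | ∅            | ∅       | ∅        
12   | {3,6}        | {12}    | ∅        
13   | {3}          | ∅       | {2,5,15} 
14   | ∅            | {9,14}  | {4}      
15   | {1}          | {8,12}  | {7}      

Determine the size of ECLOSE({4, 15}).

10

Start with {4, 15}.
From 15 via ϵ: add 1.
From 1 via ϵ: add 2, 10.
From 10 via ϵ: add 5, 11, 13.
From 5 via ϵ: add 8.
From 13 via ϵ: add 3.
ϵ-closure = {1, 2, 3, 4, 5, 8, 10, 11, 13, 15}, which has 10 states.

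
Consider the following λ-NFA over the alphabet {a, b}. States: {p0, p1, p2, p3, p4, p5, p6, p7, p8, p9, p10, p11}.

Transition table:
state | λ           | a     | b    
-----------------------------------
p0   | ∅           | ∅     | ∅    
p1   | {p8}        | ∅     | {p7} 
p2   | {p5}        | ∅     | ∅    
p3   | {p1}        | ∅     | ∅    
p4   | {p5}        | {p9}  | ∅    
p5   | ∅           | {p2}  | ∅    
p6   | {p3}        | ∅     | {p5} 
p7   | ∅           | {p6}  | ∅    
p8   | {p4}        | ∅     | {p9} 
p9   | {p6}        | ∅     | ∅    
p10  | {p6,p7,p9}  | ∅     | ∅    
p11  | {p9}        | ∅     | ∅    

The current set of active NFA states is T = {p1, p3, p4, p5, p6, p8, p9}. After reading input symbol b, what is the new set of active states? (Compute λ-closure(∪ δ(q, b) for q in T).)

{p1, p3, p4, p5, p6, p7, p8, p9}

p1 on b → {p7}.
p6 on b → {p5}.
p8 on b → {p9}.
No b-transition from p3, p4, p5, p9.
Union after reading b: {p5, p7, p9}.
Now take the λ-closure:
From p9 via λ: add p6.
From p6 via λ: add p3.
From p3 via λ: add p1.
From p1 via λ: add p8.
From p8 via λ: add p4.
No new states can be added; the closed set is {p1, p3, p4, p5, p6, p7, p8, p9}.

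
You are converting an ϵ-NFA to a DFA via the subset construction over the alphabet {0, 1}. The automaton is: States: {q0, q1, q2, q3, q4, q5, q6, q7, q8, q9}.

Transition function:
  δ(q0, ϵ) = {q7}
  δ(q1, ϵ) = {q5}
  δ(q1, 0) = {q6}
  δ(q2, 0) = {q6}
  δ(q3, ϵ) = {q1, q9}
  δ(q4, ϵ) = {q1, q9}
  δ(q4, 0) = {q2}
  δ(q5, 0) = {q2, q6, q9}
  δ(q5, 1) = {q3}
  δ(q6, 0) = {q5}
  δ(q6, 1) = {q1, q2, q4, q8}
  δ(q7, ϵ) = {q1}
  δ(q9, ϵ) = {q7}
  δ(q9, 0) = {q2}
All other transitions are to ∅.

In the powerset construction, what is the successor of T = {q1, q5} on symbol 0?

q1 on 0 → {q6}.
q5 on 0 → {q2, q6, q9}.
Union after reading 0: {q2, q6, q9}.
Now take the ϵ-closure:
From q9 via ϵ: add q7.
From q7 via ϵ: add q1.
From q1 via ϵ: add q5.
No new states can be added; the closed set is {q1, q2, q5, q6, q7, q9}.

{q1, q2, q5, q6, q7, q9}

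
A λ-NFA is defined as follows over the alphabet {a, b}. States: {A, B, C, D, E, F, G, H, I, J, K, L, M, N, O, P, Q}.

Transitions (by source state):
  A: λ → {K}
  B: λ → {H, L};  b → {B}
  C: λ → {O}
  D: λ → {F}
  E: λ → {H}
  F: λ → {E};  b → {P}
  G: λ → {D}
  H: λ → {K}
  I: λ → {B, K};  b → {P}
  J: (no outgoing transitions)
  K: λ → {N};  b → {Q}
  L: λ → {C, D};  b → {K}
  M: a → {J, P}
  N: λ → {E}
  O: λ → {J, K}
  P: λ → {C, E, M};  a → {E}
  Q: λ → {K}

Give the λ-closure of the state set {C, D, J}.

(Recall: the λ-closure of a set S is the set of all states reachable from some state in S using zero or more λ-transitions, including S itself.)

{C, D, E, F, H, J, K, N, O}

Start with {C, D, J}.
From C via λ: add O.
From D via λ: add F.
From F via λ: add E.
From O via λ: add K.
From E via λ: add H.
From K via λ: add N.
No new states can be added; the closed set is {C, D, E, F, H, J, K, N, O}.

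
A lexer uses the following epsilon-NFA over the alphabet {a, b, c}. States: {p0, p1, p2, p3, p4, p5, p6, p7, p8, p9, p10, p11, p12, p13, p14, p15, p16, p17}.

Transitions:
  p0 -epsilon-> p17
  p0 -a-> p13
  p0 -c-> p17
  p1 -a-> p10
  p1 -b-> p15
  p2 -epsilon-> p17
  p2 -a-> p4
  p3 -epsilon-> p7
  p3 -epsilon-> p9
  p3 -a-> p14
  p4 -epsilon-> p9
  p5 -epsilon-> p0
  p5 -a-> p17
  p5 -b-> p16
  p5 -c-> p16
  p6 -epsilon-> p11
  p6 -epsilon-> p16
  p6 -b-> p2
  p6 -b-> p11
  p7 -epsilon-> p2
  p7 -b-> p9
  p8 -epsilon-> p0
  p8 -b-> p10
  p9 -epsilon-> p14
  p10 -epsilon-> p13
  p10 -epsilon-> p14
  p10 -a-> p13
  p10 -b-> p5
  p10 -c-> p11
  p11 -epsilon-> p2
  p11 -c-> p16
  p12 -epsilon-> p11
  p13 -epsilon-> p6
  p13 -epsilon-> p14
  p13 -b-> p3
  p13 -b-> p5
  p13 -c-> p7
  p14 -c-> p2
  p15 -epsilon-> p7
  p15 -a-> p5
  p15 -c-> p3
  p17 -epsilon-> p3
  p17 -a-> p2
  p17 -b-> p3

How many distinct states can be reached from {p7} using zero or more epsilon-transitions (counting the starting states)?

Start with {p7}.
From p7 via epsilon: add p2.
From p2 via epsilon: add p17.
From p17 via epsilon: add p3.
From p3 via epsilon: add p9.
From p9 via epsilon: add p14.
epsilon-closure = {p2, p3, p7, p9, p14, p17}, which has 6 states.

6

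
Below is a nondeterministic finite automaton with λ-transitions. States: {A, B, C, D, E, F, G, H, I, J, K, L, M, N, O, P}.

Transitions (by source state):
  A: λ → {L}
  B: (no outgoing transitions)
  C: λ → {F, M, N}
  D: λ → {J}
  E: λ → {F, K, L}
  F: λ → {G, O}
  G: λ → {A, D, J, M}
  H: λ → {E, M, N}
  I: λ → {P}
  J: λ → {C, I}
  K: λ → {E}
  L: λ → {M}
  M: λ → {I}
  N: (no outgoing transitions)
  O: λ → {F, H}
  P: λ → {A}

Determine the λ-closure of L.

Start with {L}.
From L via λ: add M.
From M via λ: add I.
From I via λ: add P.
From P via λ: add A.
No new states can be added; the closed set is {A, I, L, M, P}.

{A, I, L, M, P}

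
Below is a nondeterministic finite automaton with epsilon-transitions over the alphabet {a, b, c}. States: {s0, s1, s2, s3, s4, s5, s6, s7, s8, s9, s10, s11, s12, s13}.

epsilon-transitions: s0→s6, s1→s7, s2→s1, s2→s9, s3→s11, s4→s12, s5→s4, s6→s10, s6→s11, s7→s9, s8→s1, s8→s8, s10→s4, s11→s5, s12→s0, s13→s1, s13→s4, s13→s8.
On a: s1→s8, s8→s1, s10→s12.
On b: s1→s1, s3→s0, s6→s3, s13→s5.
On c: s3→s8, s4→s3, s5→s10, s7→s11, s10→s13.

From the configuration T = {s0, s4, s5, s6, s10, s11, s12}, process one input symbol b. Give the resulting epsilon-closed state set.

s6 on b → {s3}.
No b-transition from s0, s4, s5, s10, s11, s12.
Union after reading b: {s3}.
Now take the epsilon-closure:
From s3 via epsilon: add s11.
From s11 via epsilon: add s5.
From s5 via epsilon: add s4.
From s4 via epsilon: add s12.
From s12 via epsilon: add s0.
From s0 via epsilon: add s6.
From s6 via epsilon: add s10.
No new states can be added; the closed set is {s0, s3, s4, s5, s6, s10, s11, s12}.

{s0, s3, s4, s5, s6, s10, s11, s12}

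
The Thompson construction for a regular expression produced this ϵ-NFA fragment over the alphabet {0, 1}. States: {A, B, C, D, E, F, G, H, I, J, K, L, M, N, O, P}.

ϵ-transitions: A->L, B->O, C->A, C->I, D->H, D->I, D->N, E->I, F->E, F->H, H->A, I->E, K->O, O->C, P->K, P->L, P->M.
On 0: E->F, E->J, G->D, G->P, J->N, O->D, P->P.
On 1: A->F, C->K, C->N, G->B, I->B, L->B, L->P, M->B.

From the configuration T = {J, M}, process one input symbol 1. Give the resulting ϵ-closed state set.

M on 1 → {B}.
No 1-transition from J.
Union after reading 1: {B}.
Now take the ϵ-closure:
From B via ϵ: add O.
From O via ϵ: add C.
From C via ϵ: add A, I.
From A via ϵ: add L.
From I via ϵ: add E.
No new states can be added; the closed set is {A, B, C, E, I, L, O}.

{A, B, C, E, I, L, O}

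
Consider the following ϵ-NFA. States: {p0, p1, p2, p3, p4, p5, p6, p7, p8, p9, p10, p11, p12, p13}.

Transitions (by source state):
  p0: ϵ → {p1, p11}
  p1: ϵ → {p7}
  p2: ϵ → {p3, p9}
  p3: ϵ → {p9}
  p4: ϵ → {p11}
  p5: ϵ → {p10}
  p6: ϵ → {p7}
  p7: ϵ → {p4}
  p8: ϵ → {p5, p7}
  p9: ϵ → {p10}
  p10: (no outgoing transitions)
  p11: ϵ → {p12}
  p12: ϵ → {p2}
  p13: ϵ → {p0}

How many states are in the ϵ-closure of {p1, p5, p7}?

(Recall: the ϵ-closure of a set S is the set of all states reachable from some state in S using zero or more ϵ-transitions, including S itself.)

Start with {p1, p5, p7}.
From p5 via ϵ: add p10.
From p7 via ϵ: add p4.
From p4 via ϵ: add p11.
From p11 via ϵ: add p12.
From p12 via ϵ: add p2.
From p2 via ϵ: add p3, p9.
ϵ-closure = {p1, p2, p3, p4, p5, p7, p9, p10, p11, p12}, which has 10 states.

10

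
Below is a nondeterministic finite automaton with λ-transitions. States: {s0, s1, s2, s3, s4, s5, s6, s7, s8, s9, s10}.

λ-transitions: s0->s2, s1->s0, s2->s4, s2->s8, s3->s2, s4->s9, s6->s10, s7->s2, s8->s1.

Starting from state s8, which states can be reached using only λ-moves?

{s0, s1, s2, s4, s8, s9}

Start with {s8}.
From s8 via λ: add s1.
From s1 via λ: add s0.
From s0 via λ: add s2.
From s2 via λ: add s4.
From s4 via λ: add s9.
No new states can be added; the closed set is {s0, s1, s2, s4, s8, s9}.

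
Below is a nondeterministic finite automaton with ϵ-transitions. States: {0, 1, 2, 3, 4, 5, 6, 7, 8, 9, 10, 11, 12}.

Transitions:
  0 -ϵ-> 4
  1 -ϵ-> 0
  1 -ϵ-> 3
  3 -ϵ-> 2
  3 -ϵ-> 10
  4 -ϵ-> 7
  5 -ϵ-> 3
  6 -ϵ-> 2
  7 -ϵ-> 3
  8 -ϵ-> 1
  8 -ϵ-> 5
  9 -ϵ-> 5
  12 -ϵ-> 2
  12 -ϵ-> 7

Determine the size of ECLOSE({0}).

Start with {0}.
From 0 via ϵ: add 4.
From 4 via ϵ: add 7.
From 7 via ϵ: add 3.
From 3 via ϵ: add 2, 10.
ϵ-closure = {0, 2, 3, 4, 7, 10}, which has 6 states.

6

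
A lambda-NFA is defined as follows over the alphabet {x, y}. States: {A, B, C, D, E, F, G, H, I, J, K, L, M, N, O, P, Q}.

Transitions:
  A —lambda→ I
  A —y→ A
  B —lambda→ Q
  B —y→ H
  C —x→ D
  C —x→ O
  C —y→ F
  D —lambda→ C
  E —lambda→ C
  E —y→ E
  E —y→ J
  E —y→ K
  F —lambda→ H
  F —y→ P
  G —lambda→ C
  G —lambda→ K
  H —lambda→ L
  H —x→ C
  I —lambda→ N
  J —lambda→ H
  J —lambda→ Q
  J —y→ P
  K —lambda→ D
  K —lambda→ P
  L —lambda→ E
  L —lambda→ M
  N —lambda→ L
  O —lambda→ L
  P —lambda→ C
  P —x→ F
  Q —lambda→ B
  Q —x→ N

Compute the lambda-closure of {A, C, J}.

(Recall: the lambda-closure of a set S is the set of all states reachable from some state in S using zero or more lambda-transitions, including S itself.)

{A, B, C, E, H, I, J, L, M, N, Q}

Start with {A, C, J}.
From A via lambda: add I.
From J via lambda: add H, Q.
From H via lambda: add L.
From I via lambda: add N.
From Q via lambda: add B.
From L via lambda: add E, M.
No new states can be added; the closed set is {A, B, C, E, H, I, J, L, M, N, Q}.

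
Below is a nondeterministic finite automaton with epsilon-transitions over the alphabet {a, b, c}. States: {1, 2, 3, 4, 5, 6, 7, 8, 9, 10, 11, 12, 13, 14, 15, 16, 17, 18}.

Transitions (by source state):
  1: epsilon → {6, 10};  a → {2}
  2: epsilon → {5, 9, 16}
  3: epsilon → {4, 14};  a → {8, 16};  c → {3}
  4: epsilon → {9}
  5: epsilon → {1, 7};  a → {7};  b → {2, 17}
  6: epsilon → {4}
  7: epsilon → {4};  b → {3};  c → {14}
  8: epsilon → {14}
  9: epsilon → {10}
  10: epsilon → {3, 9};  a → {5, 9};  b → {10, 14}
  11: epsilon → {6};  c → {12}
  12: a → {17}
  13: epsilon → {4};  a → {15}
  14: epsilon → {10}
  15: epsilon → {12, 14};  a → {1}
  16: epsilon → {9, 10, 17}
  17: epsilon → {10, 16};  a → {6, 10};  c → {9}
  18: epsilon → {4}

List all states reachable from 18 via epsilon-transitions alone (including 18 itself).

Start with {18}.
From 18 via epsilon: add 4.
From 4 via epsilon: add 9.
From 9 via epsilon: add 10.
From 10 via epsilon: add 3.
From 3 via epsilon: add 14.
No new states can be added; the closed set is {3, 4, 9, 10, 14, 18}.

{3, 4, 9, 10, 14, 18}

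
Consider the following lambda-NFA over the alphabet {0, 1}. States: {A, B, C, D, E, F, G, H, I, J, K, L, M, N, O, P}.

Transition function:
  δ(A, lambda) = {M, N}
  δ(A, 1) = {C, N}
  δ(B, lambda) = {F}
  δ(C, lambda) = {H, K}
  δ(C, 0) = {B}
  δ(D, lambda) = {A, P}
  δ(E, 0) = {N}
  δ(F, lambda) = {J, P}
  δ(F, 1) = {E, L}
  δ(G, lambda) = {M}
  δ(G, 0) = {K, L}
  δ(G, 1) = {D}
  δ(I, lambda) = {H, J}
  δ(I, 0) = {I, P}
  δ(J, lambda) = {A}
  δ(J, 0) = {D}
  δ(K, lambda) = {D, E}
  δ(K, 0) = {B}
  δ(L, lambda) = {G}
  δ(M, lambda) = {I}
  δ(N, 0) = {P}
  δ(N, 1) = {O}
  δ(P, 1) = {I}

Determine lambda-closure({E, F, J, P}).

{A, E, F, H, I, J, M, N, P}

Start with {E, F, J, P}.
From J via lambda: add A.
From A via lambda: add M, N.
From M via lambda: add I.
From I via lambda: add H.
No new states can be added; the closed set is {A, E, F, H, I, J, M, N, P}.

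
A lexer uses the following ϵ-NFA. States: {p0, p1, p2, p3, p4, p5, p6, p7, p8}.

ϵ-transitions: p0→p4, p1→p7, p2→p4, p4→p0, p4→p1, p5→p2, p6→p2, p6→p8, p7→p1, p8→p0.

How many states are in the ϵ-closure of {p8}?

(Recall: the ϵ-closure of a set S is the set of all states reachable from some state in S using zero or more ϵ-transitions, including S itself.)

5

Start with {p8}.
From p8 via ϵ: add p0.
From p0 via ϵ: add p4.
From p4 via ϵ: add p1.
From p1 via ϵ: add p7.
ϵ-closure = {p0, p1, p4, p7, p8}, which has 5 states.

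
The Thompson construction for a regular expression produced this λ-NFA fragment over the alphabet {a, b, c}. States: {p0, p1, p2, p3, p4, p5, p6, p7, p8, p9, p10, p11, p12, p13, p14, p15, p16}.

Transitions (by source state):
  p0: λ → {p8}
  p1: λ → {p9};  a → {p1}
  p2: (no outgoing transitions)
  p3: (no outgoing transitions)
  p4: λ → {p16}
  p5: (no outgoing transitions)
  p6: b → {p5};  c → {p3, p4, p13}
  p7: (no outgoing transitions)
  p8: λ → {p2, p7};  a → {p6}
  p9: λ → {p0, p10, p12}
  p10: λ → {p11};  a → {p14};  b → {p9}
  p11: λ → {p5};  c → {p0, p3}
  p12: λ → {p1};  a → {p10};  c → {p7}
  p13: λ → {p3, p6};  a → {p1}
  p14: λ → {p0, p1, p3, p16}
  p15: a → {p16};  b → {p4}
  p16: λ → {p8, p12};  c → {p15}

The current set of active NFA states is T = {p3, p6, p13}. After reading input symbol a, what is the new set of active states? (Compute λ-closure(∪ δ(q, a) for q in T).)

{p0, p1, p2, p5, p7, p8, p9, p10, p11, p12}

p13 on a → {p1}.
No a-transition from p3, p6.
Union after reading a: {p1}.
Now take the λ-closure:
From p1 via λ: add p9.
From p9 via λ: add p0, p10, p12.
From p0 via λ: add p8.
From p10 via λ: add p11.
From p8 via λ: add p2, p7.
From p11 via λ: add p5.
No new states can be added; the closed set is {p0, p1, p2, p5, p7, p8, p9, p10, p11, p12}.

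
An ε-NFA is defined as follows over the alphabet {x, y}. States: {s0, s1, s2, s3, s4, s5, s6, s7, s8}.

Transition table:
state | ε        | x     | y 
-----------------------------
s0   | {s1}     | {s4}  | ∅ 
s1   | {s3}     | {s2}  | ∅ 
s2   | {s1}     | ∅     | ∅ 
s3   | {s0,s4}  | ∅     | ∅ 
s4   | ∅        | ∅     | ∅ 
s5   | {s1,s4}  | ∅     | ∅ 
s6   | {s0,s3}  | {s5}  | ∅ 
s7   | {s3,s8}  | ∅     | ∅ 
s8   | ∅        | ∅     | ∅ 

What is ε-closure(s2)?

Start with {s2}.
From s2 via ε: add s1.
From s1 via ε: add s3.
From s3 via ε: add s0, s4.
No new states can be added; the closed set is {s0, s1, s2, s3, s4}.

{s0, s1, s2, s3, s4}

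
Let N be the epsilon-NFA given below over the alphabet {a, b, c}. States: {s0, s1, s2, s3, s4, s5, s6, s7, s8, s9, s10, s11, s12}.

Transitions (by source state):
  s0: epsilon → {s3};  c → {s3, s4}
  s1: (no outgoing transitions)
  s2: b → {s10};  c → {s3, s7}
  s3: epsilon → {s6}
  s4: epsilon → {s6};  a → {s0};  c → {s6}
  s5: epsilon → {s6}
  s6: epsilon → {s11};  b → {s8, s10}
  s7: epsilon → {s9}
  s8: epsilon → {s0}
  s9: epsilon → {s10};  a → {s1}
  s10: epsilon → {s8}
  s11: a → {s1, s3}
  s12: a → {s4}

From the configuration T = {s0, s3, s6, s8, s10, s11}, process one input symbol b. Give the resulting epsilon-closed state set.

s6 on b → {s8, s10}.
No b-transition from s0, s3, s8, s10, s11.
Union after reading b: {s8, s10}.
Now take the epsilon-closure:
From s8 via epsilon: add s0.
From s0 via epsilon: add s3.
From s3 via epsilon: add s6.
From s6 via epsilon: add s11.
No new states can be added; the closed set is {s0, s3, s6, s8, s10, s11}.

{s0, s3, s6, s8, s10, s11}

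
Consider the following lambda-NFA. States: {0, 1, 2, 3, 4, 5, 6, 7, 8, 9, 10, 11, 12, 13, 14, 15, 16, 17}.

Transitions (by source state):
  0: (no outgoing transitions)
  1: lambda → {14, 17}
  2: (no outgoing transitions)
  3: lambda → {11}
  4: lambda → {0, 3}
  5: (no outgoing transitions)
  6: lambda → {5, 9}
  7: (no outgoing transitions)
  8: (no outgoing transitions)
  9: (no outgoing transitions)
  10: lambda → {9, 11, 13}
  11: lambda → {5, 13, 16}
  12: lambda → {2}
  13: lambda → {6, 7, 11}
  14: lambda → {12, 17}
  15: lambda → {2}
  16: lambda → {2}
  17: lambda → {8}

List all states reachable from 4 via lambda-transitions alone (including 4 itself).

Start with {4}.
From 4 via lambda: add 0, 3.
From 3 via lambda: add 11.
From 11 via lambda: add 5, 13, 16.
From 13 via lambda: add 6, 7.
From 16 via lambda: add 2.
From 6 via lambda: add 9.
No new states can be added; the closed set is {0, 2, 3, 4, 5, 6, 7, 9, 11, 13, 16}.

{0, 2, 3, 4, 5, 6, 7, 9, 11, 13, 16}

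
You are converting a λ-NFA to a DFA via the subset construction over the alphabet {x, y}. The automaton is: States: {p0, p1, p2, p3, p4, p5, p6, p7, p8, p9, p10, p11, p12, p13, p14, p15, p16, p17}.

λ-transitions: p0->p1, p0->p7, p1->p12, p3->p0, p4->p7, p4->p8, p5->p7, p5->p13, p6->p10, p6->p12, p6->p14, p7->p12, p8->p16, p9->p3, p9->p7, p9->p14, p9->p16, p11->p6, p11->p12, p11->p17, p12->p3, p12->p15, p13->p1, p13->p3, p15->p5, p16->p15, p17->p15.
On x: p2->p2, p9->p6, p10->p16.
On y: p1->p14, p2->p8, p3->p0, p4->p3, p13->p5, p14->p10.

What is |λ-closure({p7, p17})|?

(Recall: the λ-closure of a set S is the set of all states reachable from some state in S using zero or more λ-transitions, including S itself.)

Start with {p7, p17}.
From p7 via λ: add p12.
From p17 via λ: add p15.
From p12 via λ: add p3.
From p15 via λ: add p5.
From p3 via λ: add p0.
From p5 via λ: add p13.
From p0 via λ: add p1.
λ-closure = {p0, p1, p3, p5, p7, p12, p13, p15, p17}, which has 9 states.

9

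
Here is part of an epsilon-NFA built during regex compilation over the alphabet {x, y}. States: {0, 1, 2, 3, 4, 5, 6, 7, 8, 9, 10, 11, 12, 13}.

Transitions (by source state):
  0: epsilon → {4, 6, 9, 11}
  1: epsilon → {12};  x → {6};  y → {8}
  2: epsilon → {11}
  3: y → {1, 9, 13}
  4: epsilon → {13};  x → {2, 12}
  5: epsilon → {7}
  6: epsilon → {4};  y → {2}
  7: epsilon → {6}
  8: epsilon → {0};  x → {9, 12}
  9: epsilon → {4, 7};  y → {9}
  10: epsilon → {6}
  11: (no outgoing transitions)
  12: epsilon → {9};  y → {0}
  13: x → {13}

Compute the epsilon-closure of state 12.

Start with {12}.
From 12 via epsilon: add 9.
From 9 via epsilon: add 4, 7.
From 4 via epsilon: add 13.
From 7 via epsilon: add 6.
No new states can be added; the closed set is {4, 6, 7, 9, 12, 13}.

{4, 6, 7, 9, 12, 13}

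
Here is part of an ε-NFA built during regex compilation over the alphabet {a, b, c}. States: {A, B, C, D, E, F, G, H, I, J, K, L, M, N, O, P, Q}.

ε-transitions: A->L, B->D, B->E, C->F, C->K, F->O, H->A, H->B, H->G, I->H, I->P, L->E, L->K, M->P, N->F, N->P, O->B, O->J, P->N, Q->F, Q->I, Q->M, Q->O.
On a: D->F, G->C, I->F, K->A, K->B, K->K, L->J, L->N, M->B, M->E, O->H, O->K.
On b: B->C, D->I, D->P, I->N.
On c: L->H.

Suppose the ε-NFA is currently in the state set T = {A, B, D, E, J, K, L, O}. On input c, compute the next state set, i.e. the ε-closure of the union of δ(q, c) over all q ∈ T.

{A, B, D, E, G, H, K, L}

L on c → {H}.
No c-transition from A, B, D, E, J, K, O.
Union after reading c: {H}.
Now take the ε-closure:
From H via ε: add A, B, G.
From A via ε: add L.
From B via ε: add D, E.
From L via ε: add K.
No new states can be added; the closed set is {A, B, D, E, G, H, K, L}.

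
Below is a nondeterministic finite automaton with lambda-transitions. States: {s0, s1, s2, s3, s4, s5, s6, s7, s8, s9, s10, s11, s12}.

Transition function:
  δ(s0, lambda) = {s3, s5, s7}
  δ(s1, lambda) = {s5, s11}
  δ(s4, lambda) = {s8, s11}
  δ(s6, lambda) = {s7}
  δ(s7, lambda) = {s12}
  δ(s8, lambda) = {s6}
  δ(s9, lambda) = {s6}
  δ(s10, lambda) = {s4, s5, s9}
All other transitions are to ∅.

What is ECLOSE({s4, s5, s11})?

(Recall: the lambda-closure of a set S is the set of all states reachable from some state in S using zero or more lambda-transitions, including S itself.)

{s4, s5, s6, s7, s8, s11, s12}

Start with {s4, s5, s11}.
From s4 via lambda: add s8.
From s8 via lambda: add s6.
From s6 via lambda: add s7.
From s7 via lambda: add s12.
No new states can be added; the closed set is {s4, s5, s6, s7, s8, s11, s12}.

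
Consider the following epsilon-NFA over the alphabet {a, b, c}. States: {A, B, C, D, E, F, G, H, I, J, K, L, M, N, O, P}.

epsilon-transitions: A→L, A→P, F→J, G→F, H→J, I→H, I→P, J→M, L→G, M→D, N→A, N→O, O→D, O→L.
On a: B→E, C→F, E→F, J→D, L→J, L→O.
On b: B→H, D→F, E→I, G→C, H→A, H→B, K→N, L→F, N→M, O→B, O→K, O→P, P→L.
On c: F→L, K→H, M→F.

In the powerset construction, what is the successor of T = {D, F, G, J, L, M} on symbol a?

{D, F, G, J, L, M, O}

J on a → {D}.
L on a → {J, O}.
No a-transition from D, F, G, M.
Union after reading a: {D, J, O}.
Now take the epsilon-closure:
From J via epsilon: add M.
From O via epsilon: add L.
From L via epsilon: add G.
From G via epsilon: add F.
No new states can be added; the closed set is {D, F, G, J, L, M, O}.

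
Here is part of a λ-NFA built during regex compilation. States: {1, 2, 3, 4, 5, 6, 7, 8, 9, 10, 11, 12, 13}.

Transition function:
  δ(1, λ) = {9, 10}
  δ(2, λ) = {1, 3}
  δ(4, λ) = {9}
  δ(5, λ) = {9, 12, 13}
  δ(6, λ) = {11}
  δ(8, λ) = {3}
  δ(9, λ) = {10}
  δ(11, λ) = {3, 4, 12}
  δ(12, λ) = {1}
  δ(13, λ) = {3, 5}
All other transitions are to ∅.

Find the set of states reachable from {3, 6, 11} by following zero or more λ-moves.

{1, 3, 4, 6, 9, 10, 11, 12}

Start with {3, 6, 11}.
From 11 via λ: add 4, 12.
From 4 via λ: add 9.
From 12 via λ: add 1.
From 1 via λ: add 10.
No new states can be added; the closed set is {1, 3, 4, 6, 9, 10, 11, 12}.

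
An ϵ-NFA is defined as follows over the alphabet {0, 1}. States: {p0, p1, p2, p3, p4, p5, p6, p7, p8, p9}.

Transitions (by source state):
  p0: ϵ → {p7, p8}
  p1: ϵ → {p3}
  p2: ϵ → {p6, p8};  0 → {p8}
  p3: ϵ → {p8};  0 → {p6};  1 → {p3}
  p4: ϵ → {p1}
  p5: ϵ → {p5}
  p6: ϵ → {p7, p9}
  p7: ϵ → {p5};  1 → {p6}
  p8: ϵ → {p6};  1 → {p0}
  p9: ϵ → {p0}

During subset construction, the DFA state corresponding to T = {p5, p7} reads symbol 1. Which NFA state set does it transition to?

{p0, p5, p6, p7, p8, p9}

p7 on 1 → {p6}.
No 1-transition from p5.
Union after reading 1: {p6}.
Now take the ϵ-closure:
From p6 via ϵ: add p7, p9.
From p7 via ϵ: add p5.
From p9 via ϵ: add p0.
From p0 via ϵ: add p8.
No new states can be added; the closed set is {p0, p5, p6, p7, p8, p9}.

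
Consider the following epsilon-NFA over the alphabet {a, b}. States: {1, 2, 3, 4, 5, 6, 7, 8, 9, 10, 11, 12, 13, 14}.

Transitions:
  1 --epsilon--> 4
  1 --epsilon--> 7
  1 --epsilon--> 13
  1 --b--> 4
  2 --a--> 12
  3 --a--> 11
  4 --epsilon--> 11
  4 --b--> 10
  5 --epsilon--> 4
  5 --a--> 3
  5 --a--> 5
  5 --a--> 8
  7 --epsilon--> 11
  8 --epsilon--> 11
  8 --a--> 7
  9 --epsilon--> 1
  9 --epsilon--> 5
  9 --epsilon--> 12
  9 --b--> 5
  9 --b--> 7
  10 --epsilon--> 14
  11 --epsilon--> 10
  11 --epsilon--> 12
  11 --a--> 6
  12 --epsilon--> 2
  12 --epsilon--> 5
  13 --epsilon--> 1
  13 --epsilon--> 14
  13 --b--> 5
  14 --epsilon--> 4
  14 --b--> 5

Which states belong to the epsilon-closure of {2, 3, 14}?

Start with {2, 3, 14}.
From 14 via epsilon: add 4.
From 4 via epsilon: add 11.
From 11 via epsilon: add 10, 12.
From 12 via epsilon: add 5.
No new states can be added; the closed set is {2, 3, 4, 5, 10, 11, 12, 14}.

{2, 3, 4, 5, 10, 11, 12, 14}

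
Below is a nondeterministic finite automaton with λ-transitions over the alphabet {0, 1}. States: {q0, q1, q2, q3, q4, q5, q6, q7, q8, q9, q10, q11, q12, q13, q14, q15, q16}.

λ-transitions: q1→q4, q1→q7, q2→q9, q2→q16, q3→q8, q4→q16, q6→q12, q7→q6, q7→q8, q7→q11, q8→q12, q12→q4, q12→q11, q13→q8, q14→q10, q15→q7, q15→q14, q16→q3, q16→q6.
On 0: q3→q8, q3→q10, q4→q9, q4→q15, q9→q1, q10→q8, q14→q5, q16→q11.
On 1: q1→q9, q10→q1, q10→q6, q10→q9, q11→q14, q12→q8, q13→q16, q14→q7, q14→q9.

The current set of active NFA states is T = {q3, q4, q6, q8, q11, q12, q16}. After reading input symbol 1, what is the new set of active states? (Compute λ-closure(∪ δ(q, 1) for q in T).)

{q3, q4, q6, q8, q10, q11, q12, q14, q16}

q11 on 1 → {q14}.
q12 on 1 → {q8}.
No 1-transition from q3, q4, q6, q8, q16.
Union after reading 1: {q8, q14}.
Now take the λ-closure:
From q8 via λ: add q12.
From q14 via λ: add q10.
From q12 via λ: add q4, q11.
From q4 via λ: add q16.
From q16 via λ: add q3, q6.
No new states can be added; the closed set is {q3, q4, q6, q8, q10, q11, q12, q14, q16}.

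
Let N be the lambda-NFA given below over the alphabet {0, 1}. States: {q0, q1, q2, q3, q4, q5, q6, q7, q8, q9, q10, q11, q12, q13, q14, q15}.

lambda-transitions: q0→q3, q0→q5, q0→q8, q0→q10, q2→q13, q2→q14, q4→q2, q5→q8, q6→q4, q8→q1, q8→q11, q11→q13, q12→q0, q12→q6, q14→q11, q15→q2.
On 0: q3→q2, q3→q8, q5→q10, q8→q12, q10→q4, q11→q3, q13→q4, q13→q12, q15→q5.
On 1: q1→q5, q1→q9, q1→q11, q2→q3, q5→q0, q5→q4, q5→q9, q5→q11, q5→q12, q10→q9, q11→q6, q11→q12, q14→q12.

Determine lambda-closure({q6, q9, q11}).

{q2, q4, q6, q9, q11, q13, q14}

Start with {q6, q9, q11}.
From q6 via lambda: add q4.
From q11 via lambda: add q13.
From q4 via lambda: add q2.
From q2 via lambda: add q14.
No new states can be added; the closed set is {q2, q4, q6, q9, q11, q13, q14}.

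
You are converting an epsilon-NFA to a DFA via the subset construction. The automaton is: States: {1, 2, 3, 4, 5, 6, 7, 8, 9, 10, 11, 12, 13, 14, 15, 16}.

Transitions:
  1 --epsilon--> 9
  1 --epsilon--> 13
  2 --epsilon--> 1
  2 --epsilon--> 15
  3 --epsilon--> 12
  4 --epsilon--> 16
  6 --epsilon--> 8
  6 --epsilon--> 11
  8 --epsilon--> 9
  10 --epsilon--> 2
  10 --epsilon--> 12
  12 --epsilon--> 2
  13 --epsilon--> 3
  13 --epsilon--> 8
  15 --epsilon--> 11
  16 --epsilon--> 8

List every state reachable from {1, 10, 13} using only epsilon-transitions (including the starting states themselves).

{1, 2, 3, 8, 9, 10, 11, 12, 13, 15}

Start with {1, 10, 13}.
From 1 via epsilon: add 9.
From 10 via epsilon: add 2, 12.
From 13 via epsilon: add 3, 8.
From 2 via epsilon: add 15.
From 15 via epsilon: add 11.
No new states can be added; the closed set is {1, 2, 3, 8, 9, 10, 11, 12, 13, 15}.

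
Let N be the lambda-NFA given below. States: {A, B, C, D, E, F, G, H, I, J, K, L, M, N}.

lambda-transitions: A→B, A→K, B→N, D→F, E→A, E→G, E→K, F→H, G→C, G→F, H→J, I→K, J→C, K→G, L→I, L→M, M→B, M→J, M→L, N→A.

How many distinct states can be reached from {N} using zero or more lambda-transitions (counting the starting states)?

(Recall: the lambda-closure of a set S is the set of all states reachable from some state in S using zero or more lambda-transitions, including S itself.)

Start with {N}.
From N via lambda: add A.
From A via lambda: add B, K.
From K via lambda: add G.
From G via lambda: add C, F.
From F via lambda: add H.
From H via lambda: add J.
lambda-closure = {A, B, C, F, G, H, J, K, N}, which has 9 states.

9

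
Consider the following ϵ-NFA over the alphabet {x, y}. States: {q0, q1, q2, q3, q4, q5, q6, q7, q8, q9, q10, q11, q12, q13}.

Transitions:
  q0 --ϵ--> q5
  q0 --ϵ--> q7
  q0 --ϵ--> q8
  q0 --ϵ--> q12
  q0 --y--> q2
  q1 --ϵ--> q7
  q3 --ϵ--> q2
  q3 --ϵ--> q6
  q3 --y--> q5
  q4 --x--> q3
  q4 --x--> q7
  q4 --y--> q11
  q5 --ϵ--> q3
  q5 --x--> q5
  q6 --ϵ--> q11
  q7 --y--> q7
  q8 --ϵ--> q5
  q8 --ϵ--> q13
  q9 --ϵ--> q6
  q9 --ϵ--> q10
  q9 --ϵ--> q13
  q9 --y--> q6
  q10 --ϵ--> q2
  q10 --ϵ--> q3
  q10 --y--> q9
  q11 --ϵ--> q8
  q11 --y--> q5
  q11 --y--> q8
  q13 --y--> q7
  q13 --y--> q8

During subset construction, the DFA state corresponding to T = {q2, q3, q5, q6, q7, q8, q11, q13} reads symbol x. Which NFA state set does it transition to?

q5 on x → {q5}.
No x-transition from q2, q3, q6, q7, q8, q11, q13.
Union after reading x: {q5}.
Now take the ϵ-closure:
From q5 via ϵ: add q3.
From q3 via ϵ: add q2, q6.
From q6 via ϵ: add q11.
From q11 via ϵ: add q8.
From q8 via ϵ: add q13.
No new states can be added; the closed set is {q2, q3, q5, q6, q8, q11, q13}.

{q2, q3, q5, q6, q8, q11, q13}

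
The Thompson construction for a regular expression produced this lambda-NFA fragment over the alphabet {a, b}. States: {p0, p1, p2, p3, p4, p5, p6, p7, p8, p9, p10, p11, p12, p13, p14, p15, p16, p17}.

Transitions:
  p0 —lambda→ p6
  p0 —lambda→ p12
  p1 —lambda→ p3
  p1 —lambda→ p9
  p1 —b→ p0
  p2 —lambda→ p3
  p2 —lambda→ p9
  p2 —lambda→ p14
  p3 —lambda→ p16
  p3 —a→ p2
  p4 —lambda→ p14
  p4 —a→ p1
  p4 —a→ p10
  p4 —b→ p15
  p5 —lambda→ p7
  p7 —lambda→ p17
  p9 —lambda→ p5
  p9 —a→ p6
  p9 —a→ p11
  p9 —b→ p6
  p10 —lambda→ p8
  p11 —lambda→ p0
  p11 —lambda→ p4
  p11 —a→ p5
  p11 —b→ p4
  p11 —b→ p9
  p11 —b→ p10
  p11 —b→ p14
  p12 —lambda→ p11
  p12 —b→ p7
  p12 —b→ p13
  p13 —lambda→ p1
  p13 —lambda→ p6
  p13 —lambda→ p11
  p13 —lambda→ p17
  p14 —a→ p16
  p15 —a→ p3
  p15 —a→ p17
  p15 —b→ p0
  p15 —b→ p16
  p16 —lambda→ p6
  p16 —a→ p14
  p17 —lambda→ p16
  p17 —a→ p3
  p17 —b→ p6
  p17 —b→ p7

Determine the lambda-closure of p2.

Start with {p2}.
From p2 via lambda: add p3, p9, p14.
From p3 via lambda: add p16.
From p9 via lambda: add p5.
From p5 via lambda: add p7.
From p16 via lambda: add p6.
From p7 via lambda: add p17.
No new states can be added; the closed set is {p2, p3, p5, p6, p7, p9, p14, p16, p17}.

{p2, p3, p5, p6, p7, p9, p14, p16, p17}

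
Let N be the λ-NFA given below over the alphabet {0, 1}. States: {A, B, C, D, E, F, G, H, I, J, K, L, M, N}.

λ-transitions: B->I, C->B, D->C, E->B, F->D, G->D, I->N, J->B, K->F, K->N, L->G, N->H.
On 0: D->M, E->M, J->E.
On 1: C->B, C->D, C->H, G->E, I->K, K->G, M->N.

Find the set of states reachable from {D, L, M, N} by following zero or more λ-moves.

{B, C, D, G, H, I, L, M, N}

Start with {D, L, M, N}.
From D via λ: add C.
From L via λ: add G.
From N via λ: add H.
From C via λ: add B.
From B via λ: add I.
No new states can be added; the closed set is {B, C, D, G, H, I, L, M, N}.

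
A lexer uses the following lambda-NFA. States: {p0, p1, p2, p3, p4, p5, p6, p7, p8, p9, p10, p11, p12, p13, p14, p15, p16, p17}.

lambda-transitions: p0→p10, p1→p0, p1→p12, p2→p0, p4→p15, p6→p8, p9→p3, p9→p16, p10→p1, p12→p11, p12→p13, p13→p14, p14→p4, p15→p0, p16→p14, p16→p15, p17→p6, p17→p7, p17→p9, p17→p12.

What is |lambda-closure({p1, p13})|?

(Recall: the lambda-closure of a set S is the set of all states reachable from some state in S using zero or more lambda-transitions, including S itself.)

9

Start with {p1, p13}.
From p1 via lambda: add p0, p12.
From p13 via lambda: add p14.
From p0 via lambda: add p10.
From p12 via lambda: add p11.
From p14 via lambda: add p4.
From p4 via lambda: add p15.
lambda-closure = {p0, p1, p4, p10, p11, p12, p13, p14, p15}, which has 9 states.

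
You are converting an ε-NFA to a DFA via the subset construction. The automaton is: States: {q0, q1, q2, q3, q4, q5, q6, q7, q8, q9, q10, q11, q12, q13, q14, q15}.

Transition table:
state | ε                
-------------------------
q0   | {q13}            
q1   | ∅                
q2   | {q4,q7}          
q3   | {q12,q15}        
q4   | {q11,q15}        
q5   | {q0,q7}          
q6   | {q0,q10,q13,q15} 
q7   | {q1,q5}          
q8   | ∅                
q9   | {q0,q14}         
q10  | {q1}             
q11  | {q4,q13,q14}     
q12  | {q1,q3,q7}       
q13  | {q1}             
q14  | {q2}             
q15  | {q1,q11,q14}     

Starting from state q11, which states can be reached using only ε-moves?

{q0, q1, q2, q4, q5, q7, q11, q13, q14, q15}

Start with {q11}.
From q11 via ε: add q4, q13, q14.
From q4 via ε: add q15.
From q13 via ε: add q1.
From q14 via ε: add q2.
From q2 via ε: add q7.
From q7 via ε: add q5.
From q5 via ε: add q0.
No new states can be added; the closed set is {q0, q1, q2, q4, q5, q7, q11, q13, q14, q15}.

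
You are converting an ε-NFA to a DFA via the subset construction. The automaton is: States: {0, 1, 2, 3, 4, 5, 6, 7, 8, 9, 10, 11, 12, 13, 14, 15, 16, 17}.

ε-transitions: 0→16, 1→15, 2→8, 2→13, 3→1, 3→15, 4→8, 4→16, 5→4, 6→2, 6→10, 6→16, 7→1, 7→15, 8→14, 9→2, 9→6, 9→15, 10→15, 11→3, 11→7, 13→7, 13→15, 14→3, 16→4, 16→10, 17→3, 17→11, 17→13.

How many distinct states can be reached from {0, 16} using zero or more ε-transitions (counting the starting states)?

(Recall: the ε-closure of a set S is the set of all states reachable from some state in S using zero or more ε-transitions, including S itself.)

9

Start with {0, 16}.
From 16 via ε: add 4, 10.
From 4 via ε: add 8.
From 10 via ε: add 15.
From 8 via ε: add 14.
From 14 via ε: add 3.
From 3 via ε: add 1.
ε-closure = {0, 1, 3, 4, 8, 10, 14, 15, 16}, which has 9 states.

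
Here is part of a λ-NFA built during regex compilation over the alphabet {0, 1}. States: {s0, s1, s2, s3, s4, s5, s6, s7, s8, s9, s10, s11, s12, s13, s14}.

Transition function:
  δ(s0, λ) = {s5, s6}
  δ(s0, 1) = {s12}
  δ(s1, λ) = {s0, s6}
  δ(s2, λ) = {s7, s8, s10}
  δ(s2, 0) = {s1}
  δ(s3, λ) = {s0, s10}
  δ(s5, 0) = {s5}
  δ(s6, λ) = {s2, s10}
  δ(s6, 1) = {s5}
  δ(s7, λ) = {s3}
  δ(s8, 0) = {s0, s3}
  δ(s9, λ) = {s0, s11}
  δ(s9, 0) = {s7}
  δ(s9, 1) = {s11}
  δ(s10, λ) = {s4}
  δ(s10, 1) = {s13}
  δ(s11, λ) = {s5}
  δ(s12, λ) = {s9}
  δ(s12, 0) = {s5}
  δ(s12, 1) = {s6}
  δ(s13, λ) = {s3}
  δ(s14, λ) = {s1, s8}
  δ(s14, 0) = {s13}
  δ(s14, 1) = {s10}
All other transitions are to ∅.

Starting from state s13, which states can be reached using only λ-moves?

{s0, s2, s3, s4, s5, s6, s7, s8, s10, s13}

Start with {s13}.
From s13 via λ: add s3.
From s3 via λ: add s0, s10.
From s0 via λ: add s5, s6.
From s10 via λ: add s4.
From s6 via λ: add s2.
From s2 via λ: add s7, s8.
No new states can be added; the closed set is {s0, s2, s3, s4, s5, s6, s7, s8, s10, s13}.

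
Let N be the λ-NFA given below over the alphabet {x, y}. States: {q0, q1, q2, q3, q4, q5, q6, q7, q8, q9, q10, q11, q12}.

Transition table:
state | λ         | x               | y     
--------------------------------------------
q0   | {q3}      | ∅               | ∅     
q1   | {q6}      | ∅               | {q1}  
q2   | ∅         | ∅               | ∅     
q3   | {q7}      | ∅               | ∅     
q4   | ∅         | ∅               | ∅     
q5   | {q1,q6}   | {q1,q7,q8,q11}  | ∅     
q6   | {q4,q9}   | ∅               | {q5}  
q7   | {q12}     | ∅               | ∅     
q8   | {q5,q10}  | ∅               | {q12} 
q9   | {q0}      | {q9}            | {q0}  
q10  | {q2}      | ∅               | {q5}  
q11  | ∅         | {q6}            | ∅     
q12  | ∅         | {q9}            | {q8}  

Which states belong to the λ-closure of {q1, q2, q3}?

{q0, q1, q2, q3, q4, q6, q7, q9, q12}

Start with {q1, q2, q3}.
From q1 via λ: add q6.
From q3 via λ: add q7.
From q6 via λ: add q4, q9.
From q7 via λ: add q12.
From q9 via λ: add q0.
No new states can be added; the closed set is {q0, q1, q2, q3, q4, q6, q7, q9, q12}.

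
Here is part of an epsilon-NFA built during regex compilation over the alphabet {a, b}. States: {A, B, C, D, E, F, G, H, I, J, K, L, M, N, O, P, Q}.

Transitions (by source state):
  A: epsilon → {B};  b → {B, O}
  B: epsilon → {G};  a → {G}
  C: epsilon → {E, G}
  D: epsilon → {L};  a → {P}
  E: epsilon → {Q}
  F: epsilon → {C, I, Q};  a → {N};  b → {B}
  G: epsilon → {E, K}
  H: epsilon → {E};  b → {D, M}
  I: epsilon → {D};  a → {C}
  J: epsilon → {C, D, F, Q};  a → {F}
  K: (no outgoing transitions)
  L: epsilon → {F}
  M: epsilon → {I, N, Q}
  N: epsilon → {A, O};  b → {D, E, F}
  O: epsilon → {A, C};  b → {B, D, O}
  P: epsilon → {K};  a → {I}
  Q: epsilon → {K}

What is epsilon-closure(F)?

Start with {F}.
From F via epsilon: add C, I, Q.
From C via epsilon: add E, G.
From I via epsilon: add D.
From Q via epsilon: add K.
From D via epsilon: add L.
No new states can be added; the closed set is {C, D, E, F, G, I, K, L, Q}.

{C, D, E, F, G, I, K, L, Q}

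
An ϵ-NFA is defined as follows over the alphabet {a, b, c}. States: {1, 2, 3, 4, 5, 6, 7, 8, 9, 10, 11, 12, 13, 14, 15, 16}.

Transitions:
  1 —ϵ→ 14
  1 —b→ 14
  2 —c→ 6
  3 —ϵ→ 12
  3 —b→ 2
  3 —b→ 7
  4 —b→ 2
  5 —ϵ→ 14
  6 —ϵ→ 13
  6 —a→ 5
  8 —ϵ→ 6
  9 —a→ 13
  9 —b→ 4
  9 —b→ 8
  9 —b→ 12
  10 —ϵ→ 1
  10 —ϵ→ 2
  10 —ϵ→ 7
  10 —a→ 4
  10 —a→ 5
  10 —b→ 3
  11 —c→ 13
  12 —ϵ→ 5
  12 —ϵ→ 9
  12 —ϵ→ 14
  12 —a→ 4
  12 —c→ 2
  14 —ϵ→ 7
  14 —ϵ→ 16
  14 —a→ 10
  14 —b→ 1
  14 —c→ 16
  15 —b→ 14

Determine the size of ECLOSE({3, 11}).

Start with {3, 11}.
From 3 via ϵ: add 12.
From 12 via ϵ: add 5, 9, 14.
From 14 via ϵ: add 7, 16.
ϵ-closure = {3, 5, 7, 9, 11, 12, 14, 16}, which has 8 states.

8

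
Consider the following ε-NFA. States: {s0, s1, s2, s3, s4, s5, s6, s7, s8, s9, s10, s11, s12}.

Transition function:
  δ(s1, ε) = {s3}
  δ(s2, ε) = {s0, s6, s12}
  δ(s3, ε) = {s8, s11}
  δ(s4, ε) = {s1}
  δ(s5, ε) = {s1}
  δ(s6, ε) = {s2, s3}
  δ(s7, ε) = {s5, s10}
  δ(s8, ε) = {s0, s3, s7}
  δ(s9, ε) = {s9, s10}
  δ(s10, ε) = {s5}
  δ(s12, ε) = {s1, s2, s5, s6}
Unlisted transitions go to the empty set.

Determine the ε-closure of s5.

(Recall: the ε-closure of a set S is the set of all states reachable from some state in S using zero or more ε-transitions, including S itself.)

{s0, s1, s3, s5, s7, s8, s10, s11}

Start with {s5}.
From s5 via ε: add s1.
From s1 via ε: add s3.
From s3 via ε: add s8, s11.
From s8 via ε: add s0, s7.
From s7 via ε: add s10.
No new states can be added; the closed set is {s0, s1, s3, s5, s7, s8, s10, s11}.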